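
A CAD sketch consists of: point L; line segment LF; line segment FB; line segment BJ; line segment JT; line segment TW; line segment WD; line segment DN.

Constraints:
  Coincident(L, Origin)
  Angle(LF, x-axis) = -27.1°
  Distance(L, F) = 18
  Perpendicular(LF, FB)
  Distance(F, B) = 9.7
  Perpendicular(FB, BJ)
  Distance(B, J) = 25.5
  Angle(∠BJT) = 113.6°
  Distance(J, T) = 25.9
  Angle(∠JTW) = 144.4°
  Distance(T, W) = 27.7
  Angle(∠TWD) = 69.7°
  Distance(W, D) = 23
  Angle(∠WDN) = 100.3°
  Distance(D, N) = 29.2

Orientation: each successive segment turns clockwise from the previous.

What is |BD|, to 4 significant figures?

39.99

L is at the origin; LF runs at -27.1° with length 18.0, so F = (16.02, -8.200). LF is perpendicular to FB, so FB runs at -117.1°; with |FB| = 9.7, B = (11.61, -16.83). FB is perpendicular to BJ, so BJ runs at 152.9°; with |BJ| = 25.5, J = (-11.10, -5.218). ∠BJT = 113.6° gives JT at 86.50° from the x-axis; with |JT| = 25.9, T = (-9.514, 20.63). ∠JTW = 144.4° gives TW at 50.90° from the x-axis; with |TW| = 27.7, W = (7.955, 42.13). ∠TWD = 69.7° gives WD at -59.40° from the x-axis; with |WD| = 23.0, D = (19.66, 22.33). Then |BD| = |D − B| = 39.99.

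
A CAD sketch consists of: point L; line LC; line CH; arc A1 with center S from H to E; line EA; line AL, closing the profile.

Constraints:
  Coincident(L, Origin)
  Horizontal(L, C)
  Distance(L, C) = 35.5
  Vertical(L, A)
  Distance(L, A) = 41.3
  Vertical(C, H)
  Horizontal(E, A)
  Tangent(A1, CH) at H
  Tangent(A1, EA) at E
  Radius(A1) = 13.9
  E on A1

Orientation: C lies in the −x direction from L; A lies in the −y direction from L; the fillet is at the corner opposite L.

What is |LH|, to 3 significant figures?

44.8

L is at the origin; L and C share the same y with |LC| = 35.5 and C on the −x side, so C = (-35.5, 0.00). L and A share the same x with |LA| = 41.3 and A on the −y side, so A = (0.00, -41.3). The virtual corner opposite L is at (-35.5, -41.3). Tangency of A1 to CH means the radius SH is perpendicular to CH and since A1 is tangent to EA there, SE ⟂ EA, with radius 13.9, so the center S sits 13.9 in from both sides at S = (-21.6, -27.4). That places the tangent points at H = (-35.5, -27.4) on CH and E = (-21.6, -41.3) on EA. Then |LH| = |H − L| = 44.8.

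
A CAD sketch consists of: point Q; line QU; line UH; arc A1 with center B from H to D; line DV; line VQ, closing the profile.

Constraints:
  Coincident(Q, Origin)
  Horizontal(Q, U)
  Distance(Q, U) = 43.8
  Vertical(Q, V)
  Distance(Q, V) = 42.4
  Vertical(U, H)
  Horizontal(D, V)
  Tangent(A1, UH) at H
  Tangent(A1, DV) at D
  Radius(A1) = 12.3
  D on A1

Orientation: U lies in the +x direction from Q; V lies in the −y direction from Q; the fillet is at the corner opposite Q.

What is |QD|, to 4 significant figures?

52.82

The virtual corner opposite Q is at (43.80, -42.40). Since A1 is tangent to UH there, BH ⟂ UH and the tangent condition forces BD to be normal to DV, with radius 12.3, so the center B sits 12.3 in from both sides at B = (31.50, -30.10). That places the tangent points at H = (43.80, -30.10) on UH and D = (31.50, -42.40) on DV. Then |QD| = |D − Q| = 52.82.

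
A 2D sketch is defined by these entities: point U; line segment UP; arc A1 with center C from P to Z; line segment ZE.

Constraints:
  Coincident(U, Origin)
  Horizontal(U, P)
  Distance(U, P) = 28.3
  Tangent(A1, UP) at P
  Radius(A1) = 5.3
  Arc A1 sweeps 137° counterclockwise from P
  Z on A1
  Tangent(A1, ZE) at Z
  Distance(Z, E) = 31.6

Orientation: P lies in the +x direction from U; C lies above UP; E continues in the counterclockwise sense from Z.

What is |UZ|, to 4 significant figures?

33.21

U is at the origin; U and P share the same y with |UP| = 28.3 and P on the +x side, so P = (28.30, 0.000). Tangency of A1 to UP means the radius CP is perpendicular to UP, so C = P + (0, 5.3) = (28.30, 5.300). On A1, P sits at bearing -90° from C; a 137° counterclockwise sweep puts Z at bearing 47°, so Z = C + 5.3·(cos 47°, sin 47°) = (31.91, 9.176). Then |UZ| = |Z − U| = 33.21.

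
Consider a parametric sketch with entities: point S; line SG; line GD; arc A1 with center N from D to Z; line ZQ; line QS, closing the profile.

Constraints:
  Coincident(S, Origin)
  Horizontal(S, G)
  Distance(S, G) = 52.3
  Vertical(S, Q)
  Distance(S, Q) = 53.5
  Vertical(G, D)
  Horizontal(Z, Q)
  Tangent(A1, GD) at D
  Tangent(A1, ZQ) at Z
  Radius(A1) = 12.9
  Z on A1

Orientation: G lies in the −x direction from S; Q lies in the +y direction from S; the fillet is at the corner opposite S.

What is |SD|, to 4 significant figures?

66.21

The virtual corner opposite S is at (-52.30, 53.50). Tangency of A1 to GD means the radius ND is perpendicular to GD and tangency of A1 to ZQ means the radius NZ is perpendicular to ZQ, with radius 12.9, so the center N sits 12.9 in from both sides at N = (-39.40, 40.60). That places the tangent points at D = (-52.30, 40.60) on GD and Z = (-39.40, 53.50) on ZQ. Then |SD| = |D − S| = 66.21.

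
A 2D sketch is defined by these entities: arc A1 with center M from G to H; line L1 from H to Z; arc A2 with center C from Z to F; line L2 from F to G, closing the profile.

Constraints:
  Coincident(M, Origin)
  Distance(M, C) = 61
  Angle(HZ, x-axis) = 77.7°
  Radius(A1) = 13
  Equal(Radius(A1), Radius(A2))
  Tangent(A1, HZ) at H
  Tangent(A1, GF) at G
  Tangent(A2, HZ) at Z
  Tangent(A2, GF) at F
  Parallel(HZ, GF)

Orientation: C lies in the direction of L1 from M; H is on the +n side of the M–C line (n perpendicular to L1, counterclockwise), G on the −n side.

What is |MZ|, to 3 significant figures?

62.4

Tangency of A1 to both parallel lines with radius 13.0 puts H and G at M ± 13.0·n: H = (-12.7, 2.77), G = (12.7, -2.77). Equal radii place Z and F the same way about C: Z = C + 13.0·n = (0.293, 62.4), F = C − 13.0·n = (25.7, 56.8). Then |MZ| = |Z − M| = 62.4.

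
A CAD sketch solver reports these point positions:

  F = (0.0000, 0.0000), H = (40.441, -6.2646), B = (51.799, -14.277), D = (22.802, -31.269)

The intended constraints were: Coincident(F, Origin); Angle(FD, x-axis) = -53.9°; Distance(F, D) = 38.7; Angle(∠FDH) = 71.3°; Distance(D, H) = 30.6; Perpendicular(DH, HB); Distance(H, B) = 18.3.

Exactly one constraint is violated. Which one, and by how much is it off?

Distance(H, B) = 18.3 — off by 4.40.

F = (0.00, 0.00) ✓; FD at -53.90° ✓; |FD| = 38.70 ✓; ∠FDH = 71.30° ✓; |DH| = 30.60 ✓; ∠(DH, HB) = 90.00° ✓; |HB| = 13.90 ✗.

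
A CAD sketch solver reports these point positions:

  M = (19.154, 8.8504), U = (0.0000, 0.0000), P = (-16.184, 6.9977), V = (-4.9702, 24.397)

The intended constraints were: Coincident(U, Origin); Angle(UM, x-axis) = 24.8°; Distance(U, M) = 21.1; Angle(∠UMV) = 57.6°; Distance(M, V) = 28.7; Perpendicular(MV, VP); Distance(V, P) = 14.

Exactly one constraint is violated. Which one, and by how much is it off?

Distance(V, P) = 14 — off by 6.70.

U = (0.00, 0.00) ✓; UM at 24.80° ✓; |UM| = 21.10 ✓; ∠UMV = 57.60° ✓; |MV| = 28.70 ✓; ∠(MV, VP) = 90.00° ✓; |VP| = 20.70 ✗.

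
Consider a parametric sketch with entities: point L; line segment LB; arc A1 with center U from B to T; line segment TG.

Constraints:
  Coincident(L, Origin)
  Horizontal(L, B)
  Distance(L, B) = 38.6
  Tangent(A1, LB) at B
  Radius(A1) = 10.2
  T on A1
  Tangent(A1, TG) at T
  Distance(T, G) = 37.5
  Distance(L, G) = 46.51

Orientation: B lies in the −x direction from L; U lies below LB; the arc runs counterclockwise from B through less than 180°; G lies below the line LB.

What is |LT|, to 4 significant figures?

48.81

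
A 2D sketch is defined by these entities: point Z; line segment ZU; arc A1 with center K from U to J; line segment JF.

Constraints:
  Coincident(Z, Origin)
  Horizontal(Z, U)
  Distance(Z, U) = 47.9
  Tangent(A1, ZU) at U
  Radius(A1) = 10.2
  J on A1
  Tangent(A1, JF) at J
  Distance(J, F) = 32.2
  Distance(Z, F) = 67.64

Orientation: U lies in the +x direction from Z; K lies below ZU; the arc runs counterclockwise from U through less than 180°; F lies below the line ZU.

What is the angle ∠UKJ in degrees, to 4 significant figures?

113.8°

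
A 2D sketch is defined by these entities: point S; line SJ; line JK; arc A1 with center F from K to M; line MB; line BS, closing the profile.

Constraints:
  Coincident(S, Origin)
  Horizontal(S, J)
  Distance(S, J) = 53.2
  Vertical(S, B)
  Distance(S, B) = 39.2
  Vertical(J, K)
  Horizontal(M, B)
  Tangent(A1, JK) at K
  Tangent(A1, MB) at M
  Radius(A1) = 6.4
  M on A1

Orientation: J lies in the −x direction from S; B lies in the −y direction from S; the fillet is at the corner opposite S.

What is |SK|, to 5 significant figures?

62.499

S is at the origin; S and J share the same y with |SJ| = 53.2 and J on the −x side, so J = (-53.200, 0.0000). SB is vertical with |SB| = 39.2 and B on the −y side, so B = (0.0000, -39.200). The virtual corner opposite S is at (-53.200, -39.200). Tangency of A1 to JK means the radius FK is perpendicular to JK and tangency of A1 to MB means the radius FM is perpendicular to MB, with radius 6.4, so the center F sits 6.4 in from both sides at F = (-46.800, -32.800). That places the tangent points at K = (-53.200, -32.800) on JK and M = (-46.800, -39.200) on MB. Then |SK| = |K − S| = 62.499.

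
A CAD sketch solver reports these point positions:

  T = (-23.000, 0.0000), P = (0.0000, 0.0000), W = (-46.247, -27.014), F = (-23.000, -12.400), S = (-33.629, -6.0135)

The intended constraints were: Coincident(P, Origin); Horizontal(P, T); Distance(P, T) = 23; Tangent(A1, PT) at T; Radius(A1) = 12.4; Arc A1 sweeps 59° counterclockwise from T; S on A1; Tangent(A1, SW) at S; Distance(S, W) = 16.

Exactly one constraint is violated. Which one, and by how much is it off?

Distance(S, W) = 16 — off by 8.50.

P = (0.00, 0.00) ✓; P.y = 0.00, T.y = 0.00 ✓; |PT| = 23.00 ✓; ∠(FT, TP) = 90.00° ✓; |FT| = 12.40 ✓; bearing(F→S) − bearing(F→T) = 59.00° ✓; |FS| = 12.40 ✓; ∠(FS, SW) = 90.00° ✓; |SW| = 24.50 ✗.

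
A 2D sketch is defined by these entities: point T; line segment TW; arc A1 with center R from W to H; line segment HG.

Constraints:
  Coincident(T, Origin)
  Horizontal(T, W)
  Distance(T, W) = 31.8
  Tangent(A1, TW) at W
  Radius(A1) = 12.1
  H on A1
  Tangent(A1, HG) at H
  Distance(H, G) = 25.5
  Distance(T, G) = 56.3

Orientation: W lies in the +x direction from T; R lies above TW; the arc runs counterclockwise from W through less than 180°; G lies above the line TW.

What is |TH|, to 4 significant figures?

45.86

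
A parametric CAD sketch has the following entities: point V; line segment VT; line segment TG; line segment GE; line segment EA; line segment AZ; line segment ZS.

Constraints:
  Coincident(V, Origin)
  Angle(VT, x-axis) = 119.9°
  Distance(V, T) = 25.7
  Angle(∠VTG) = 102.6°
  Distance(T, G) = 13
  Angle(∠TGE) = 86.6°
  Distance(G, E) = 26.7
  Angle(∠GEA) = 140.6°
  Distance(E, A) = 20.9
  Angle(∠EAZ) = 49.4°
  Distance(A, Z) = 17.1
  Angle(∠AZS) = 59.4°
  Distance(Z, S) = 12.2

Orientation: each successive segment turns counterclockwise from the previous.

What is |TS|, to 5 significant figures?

30.639

V is at the origin; VT runs at 119.9° with length 25.7, so T = (-12.811, 22.279). ∠VTG = 102.6° gives TG at -162.70° from the x-axis; with |TG| = 13.0, G = (-25.223, 18.413). ∠TGE = 86.6° gives GE at -69.300° from the x-axis; with |GE| = 26.7, E = (-15.785, -6.5630). ∠GEA = 140.6° gives EA at -29.900° from the x-axis; with |EA| = 20.9, A = (2.3329, -16.981). ∠EAZ = 49.4° gives AZ at 100.70° from the x-axis; with |AZ| = 17.1, Z = (-0.84200, -0.17870). ∠AZS = 59.4° gives ZS at -138.70° from the x-axis; with |ZS| = 12.2, S = (-10.007, -8.2307). Then |TS| = |S − T| = 30.639.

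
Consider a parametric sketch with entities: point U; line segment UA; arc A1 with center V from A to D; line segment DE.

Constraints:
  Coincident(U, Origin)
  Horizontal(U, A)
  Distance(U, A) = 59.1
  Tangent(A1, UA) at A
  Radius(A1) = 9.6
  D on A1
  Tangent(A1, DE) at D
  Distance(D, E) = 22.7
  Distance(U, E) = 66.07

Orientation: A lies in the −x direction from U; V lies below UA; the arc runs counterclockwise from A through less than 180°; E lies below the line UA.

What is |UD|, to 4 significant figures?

69.00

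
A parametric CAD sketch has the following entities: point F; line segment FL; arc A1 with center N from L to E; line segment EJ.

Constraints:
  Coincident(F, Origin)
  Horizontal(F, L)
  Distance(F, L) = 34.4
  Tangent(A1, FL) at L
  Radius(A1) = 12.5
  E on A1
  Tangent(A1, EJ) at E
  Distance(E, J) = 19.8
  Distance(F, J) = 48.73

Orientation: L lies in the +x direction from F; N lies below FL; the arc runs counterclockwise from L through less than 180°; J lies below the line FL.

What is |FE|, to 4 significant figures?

29.88

Checks: |NE| = 12.50 ✓; ∠(NE, EJ) = 90.00° ✓; |EJ| = 19.80 ✓; |FJ| = 48.73 ✓.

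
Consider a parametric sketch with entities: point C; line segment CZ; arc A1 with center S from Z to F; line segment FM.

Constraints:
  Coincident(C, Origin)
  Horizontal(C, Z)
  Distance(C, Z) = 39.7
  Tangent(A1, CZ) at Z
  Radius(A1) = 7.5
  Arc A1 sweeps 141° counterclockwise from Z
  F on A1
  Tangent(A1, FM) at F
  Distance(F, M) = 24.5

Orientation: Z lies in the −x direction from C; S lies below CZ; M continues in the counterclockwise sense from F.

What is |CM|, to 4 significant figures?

38.35

C is at the origin; C and Z share the same y with |CZ| = 39.7 and Z on the −x side, so Z = (-39.70, 0.000). Tangency of A1 to CZ means the radius SZ is perpendicular to CZ, so S = Z + (0, -7.5) = (-39.70, -7.500). On A1, Z sits at bearing 90° from S; a 141° counterclockwise sweep puts F at bearing 231°, so F = S + 7.5·(cos 231°, sin 231°) = (-44.42, -13.33). A1 meets FM tangentially, so SF is at right angles to FM, so FM runs along (−sin 231°, cos 231°); with |FM| = 24.5, M = (-25.38, -28.75). Then |CM| = |M − C| = 38.35.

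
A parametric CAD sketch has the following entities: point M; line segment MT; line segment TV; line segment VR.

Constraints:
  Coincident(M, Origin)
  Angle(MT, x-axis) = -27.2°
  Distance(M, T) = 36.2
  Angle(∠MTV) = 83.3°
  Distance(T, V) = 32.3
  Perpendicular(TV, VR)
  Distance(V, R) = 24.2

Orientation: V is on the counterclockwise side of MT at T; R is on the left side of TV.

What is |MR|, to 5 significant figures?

30.437

∠MTV = 83.3°, so TV runs at -27.2° + (180° − 83.3°) = 69.500° from the x-axis; with |TV| = 32.3, V = T + 32.3·(cos 69.500°, sin 69.500°) = (43.509, 13.708). TV is perpendicular to VR; with |VR| = 24.2 on the left of TV, R = V + 24.2·(-0.93667, 0.35021) = (20.841, 22.183). Then |MR| = |R − M| = 30.437.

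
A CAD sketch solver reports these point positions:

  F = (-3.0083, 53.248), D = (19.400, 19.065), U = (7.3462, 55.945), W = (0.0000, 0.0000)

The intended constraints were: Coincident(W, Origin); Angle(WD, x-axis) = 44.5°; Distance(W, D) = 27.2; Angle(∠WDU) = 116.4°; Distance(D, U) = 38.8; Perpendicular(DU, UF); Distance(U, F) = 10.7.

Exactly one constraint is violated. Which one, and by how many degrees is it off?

Perpendicular(DU, UF) — off by 3.50°.

W = (0.00, 0.00) ✓; WD at 44.50° ✓; |WD| = 27.20 ✓; ∠WDU = 116.4° ✓; |DU| = 38.80 ✓; ∠(DU, UF) = 86.50° ✗; |UF| = 10.70 ✓.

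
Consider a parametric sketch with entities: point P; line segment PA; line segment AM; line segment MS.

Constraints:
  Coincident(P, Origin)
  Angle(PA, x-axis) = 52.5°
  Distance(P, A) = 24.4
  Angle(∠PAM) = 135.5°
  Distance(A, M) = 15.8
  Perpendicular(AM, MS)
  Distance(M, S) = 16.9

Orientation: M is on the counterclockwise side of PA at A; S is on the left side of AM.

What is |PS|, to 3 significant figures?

33.2

P is at the origin; PA runs at 52.5° with length 24.4, so A = 24.4·(cos 52.5°, sin 52.5°) = (14.9, 19.4). ∠PAM = 135.5°, so AM runs at 52.5° + (180° − 135.5°) = 97.0° from the x-axis; with |AM| = 15.8, M = A + 15.8·(cos 97.0°, sin 97.0°) = (12.9, 35.0). AM ⟂ MS; with |MS| = 16.9 on the left of AM, S = M + 16.9·(-0.993, -0.122) = (-3.85, 33.0). Then |PS| = |S − P| = 33.2.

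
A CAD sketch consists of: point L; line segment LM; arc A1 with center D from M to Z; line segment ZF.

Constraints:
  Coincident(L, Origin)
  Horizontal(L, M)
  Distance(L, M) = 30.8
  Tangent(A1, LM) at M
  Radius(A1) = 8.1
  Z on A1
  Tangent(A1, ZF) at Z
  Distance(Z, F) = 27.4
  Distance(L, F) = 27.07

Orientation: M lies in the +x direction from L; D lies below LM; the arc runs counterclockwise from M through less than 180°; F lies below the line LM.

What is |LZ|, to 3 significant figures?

24.4

Checks: |DZ| = 8.100 ✓; ∠(DZ, ZF) = 90.00° ✓; |ZF| = 27.40 ✓; |LF| = 27.07 ✓.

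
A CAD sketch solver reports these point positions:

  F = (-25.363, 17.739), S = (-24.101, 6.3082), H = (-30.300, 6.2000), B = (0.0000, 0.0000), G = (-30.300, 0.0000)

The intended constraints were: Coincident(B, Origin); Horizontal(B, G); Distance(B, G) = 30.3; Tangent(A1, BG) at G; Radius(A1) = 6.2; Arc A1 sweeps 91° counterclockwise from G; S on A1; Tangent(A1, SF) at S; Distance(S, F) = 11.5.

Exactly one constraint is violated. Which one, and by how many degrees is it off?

Tangent(A1, SF) at S — off by 5.30°.

B = (0.00, 0.00) ✓; B.y = 0.00, G.y = 0.00 ✓; |BG| = 30.30 ✓; ∠(HG, GB) = 90.00° ✓; |HG| = 6.200 ✓; bearing(H→S) − bearing(H→G) = 91.00° ✓; |HS| = 6.200 ✓; ∠(HS, SF) = 84.70° ✗; |SF| = 11.50 ✓.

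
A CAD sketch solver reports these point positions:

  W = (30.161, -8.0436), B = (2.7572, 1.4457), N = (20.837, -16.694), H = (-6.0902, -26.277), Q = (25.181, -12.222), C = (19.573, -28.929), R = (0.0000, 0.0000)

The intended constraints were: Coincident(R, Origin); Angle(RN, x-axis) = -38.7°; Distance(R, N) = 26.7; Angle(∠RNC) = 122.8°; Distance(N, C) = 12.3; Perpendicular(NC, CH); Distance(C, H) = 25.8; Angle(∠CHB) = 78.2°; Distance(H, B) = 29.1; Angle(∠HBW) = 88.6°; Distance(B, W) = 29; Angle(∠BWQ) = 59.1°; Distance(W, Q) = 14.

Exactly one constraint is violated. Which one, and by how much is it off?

Distance(W, Q) = 14 — off by 7.50.

R = (0.00, 0.00) ✓; RN at -38.70° ✓; |RN| = 26.70 ✓; ∠RNC = 122.8° ✓; |NC| = 12.30 ✓; ∠(NC, CH) = 90.00° ✓; |CH| = 25.80 ✓; ∠CHB = 78.20° ✓; |HB| = 29.10 ✓; ∠HBW = 88.60° ✓; |BW| = 29.00 ✓; ∠BWQ = 59.10° ✓; |WQ| = 6.501 ✗.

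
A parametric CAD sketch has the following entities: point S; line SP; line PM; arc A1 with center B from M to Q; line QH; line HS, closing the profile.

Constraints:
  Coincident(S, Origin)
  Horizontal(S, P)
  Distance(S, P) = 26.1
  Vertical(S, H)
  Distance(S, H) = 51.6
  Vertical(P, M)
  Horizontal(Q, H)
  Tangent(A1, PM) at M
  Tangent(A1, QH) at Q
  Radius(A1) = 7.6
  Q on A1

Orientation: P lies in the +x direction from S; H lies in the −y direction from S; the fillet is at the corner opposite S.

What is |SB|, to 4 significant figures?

47.73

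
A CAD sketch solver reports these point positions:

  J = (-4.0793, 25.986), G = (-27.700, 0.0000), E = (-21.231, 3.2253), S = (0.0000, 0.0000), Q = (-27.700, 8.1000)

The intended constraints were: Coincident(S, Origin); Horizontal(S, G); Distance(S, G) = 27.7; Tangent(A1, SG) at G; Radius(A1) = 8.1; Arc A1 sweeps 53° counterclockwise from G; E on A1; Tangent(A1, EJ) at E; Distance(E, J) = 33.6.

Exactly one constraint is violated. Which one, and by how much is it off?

Distance(E, J) = 33.6 — off by 5.10.

S = (0.00, 0.00) ✓; S.y = 0.00, G.y = 0.00 ✓; |SG| = 27.70 ✓; ∠(QG, GS) = 90.00° ✓; |QG| = 8.100 ✓; bearing(Q→E) − bearing(Q→G) = 53.00° ✓; |QE| = 8.100 ✓; ∠(QE, EJ) = 90.00° ✓; |EJ| = 28.50 ✗.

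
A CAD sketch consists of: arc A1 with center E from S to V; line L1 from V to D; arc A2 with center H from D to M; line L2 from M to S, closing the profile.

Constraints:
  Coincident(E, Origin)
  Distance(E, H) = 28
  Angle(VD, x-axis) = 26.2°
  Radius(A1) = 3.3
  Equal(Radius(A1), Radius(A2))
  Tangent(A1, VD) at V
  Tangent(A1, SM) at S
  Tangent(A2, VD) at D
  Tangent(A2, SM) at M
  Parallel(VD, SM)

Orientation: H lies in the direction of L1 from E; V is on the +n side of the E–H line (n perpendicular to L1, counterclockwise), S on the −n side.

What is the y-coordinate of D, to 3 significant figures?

15.3

The slot axis is L1's direction at 26.2°, so u = (cos 26.2°, sin 26.2°) = (0.897, 0.442) and n = (−sin 26.2°, cos 26.2°) = (-0.442, 0.897). E is at the origin and H lies 28.0 along u from E, so H = 28.0·u = (25.1, 12.4). Tangency of A1 to both parallel lines with radius 3.3 puts V and S at E ± 3.3·n: V = (-1.46, 2.96), S = (1.46, -2.96). Equal radii place D and M the same way about H: D = H + 3.3·n = (23.7, 15.3), M = H − 3.3·n = (26.6, 9.40). So D.y = 15.3.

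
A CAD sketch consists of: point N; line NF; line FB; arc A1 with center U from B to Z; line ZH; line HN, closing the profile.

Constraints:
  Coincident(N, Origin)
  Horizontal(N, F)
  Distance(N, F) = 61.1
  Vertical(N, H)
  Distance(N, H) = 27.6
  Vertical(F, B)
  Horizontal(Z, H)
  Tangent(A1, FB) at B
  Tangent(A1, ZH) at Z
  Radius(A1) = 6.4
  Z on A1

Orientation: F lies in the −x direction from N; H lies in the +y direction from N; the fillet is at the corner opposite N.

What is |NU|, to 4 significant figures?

58.66

N is at the origin; NF is horizontal with |NF| = 61.1 and F on the −x side, so F = (-61.10, 0.000). N and H share the same x with |NH| = 27.6 and H on the +y side, so H = (0.000, 27.60). The virtual corner opposite N is at (-61.10, 27.60). Since A1 is tangent to FB there, UB ⟂ FB and tangency of A1 to ZH means the radius UZ is perpendicular to ZH, with radius 6.4, so the center U sits 6.4 in from both sides at U = (-54.70, 21.20). Then |NU| = |U − N| = 58.66.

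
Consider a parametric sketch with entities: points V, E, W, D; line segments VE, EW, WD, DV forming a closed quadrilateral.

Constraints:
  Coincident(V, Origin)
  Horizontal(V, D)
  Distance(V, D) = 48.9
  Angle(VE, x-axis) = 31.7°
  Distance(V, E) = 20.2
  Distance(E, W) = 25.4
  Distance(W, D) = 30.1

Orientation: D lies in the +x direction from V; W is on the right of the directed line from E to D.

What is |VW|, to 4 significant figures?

26.54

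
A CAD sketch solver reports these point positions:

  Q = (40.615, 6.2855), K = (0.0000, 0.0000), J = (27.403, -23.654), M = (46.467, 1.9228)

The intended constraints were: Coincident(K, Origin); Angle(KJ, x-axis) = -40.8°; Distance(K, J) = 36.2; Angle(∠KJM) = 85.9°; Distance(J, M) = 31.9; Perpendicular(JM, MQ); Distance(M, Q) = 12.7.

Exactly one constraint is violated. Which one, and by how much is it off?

Distance(M, Q) = 12.7 — off by 5.40.

K = (0.00, 0.00) ✓; KJ at -40.80° ✓; |KJ| = 36.20 ✓; ∠KJM = 85.90° ✓; |JM| = 31.90 ✓; ∠(JM, MQ) = 89.99° ✓; |MQ| = 7.299 ✗.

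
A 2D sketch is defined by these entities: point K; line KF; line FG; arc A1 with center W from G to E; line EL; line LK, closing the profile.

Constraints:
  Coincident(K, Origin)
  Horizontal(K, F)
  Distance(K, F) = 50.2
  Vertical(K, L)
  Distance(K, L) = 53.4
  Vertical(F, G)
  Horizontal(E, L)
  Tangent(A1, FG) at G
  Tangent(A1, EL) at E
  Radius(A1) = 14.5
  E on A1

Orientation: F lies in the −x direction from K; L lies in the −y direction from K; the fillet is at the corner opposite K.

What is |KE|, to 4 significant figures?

64.23

K is at the origin; K and F share the same y with |KF| = 50.2 and F on the −x side, so F = (-50.20, 0.000). K and L share the same x with |KL| = 53.4 and L on the −y side, so L = (0.000, -53.40). The virtual corner opposite K is at (-50.20, -53.40). Tangency of A1 to FG means the radius WG is perpendicular to FG and tangency of A1 to EL means the radius WE is perpendicular to EL, with radius 14.5, so the center W sits 14.5 in from both sides at W = (-35.70, -38.90). That places the tangent points at G = (-50.20, -38.90) on FG and E = (-35.70, -53.40) on EL. Then |KE| = |E − K| = 64.23.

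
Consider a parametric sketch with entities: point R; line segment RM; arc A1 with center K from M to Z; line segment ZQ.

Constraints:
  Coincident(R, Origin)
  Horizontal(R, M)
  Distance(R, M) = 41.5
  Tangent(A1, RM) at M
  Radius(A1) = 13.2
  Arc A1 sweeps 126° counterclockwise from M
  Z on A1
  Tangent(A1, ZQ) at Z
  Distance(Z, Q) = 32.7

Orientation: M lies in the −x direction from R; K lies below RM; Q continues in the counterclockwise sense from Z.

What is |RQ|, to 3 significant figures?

57.7

R is at the origin; R and M share the same y with |RM| = 41.5 and M on the −x side, so M = (-41.5, 0.00). Since A1 is tangent to RM there, KM ⟂ RM, so K = M + (0, -13.2) = (-41.5, -13.2). On A1, M sits at bearing 90° from K; a 126° counterclockwise sweep puts Z at bearing 216°, so Z = K + 13.2·(cos 216°, sin 216°) = (-52.2, -21.0). The tangent condition forces KZ to be normal to ZQ, so ZQ runs along (−sin 216°, cos 216°); with |ZQ| = 32.7, Q = (-33.0, -47.4). Then |RQ| = |Q − R| = 57.7.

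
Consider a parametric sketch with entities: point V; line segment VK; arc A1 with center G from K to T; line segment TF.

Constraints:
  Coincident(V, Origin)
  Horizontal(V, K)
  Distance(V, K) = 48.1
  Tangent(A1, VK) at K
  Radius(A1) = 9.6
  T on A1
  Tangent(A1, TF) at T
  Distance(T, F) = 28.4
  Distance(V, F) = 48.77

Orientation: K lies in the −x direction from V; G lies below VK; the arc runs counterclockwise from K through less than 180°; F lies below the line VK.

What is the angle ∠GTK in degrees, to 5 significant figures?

20.842°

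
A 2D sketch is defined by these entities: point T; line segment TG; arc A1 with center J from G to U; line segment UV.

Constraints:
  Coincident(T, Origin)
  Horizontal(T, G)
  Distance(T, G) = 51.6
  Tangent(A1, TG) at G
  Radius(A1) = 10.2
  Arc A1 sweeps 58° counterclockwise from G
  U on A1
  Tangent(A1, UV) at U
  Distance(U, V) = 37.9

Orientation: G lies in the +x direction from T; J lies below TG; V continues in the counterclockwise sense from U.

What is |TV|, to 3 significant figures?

43.4

T is at the origin; T and G share the same y with |TG| = 51.6 and G on the +x side, so G = (51.6, 0.00). The tangent condition forces JG to be normal to TG, so J = G + (0, -10.2) = (51.6, -10.2). On A1, G sits at bearing 90° from J; a 58° counterclockwise sweep puts U at bearing 148°, so U = J + 10.2·(cos 148°, sin 148°) = (42.9, -4.79). Tangency of A1 to UV means the radius JU is perpendicular to UV, so UV runs along (−sin 148°, cos 148°); with |UV| = 37.9, V = (22.9, -36.9). Then |TV| = |V − T| = 43.4.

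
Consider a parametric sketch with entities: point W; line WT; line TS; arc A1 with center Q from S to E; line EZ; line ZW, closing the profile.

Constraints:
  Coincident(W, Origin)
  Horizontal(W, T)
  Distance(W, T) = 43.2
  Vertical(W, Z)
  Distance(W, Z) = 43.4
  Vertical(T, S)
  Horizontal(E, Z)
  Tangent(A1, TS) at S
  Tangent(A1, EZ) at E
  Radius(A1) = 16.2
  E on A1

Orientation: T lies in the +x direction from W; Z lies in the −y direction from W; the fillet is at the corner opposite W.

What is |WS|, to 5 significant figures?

51.050

The virtual corner opposite W is at (43.200, -43.400). Tangency of A1 to TS means the radius QS is perpendicular to TS and the tangent condition forces QE to be normal to EZ, with radius 16.2, so the center Q sits 16.2 in from both sides at Q = (27.000, -27.200). That places the tangent points at S = (43.200, -27.200) on TS and E = (27.000, -43.400) on EZ. Then |WS| = |S − W| = 51.050.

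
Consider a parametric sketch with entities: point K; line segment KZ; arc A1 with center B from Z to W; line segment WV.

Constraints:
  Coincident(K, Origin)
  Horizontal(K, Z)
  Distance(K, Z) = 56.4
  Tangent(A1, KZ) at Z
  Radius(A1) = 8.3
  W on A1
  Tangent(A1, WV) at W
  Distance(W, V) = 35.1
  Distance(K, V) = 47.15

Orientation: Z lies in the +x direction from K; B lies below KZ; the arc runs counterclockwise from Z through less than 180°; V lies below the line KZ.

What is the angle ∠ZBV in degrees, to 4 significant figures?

137.2°

K is at the origin; K and Z share the same y with |KZ| = 56.4 and Z on the +x side, so Z = (56.40, 0.000). The tangent condition forces BZ to be normal to KZ, so B = Z + (0, -8.3) = (56.40, -8.300). Since BW ⟂ WV (tangency), |BV| = √(8.3² + 35.1²) = 36.07 regardless of where W sits on A1. So V lies on both circle(K, 47.15) and circle(B, 36.07); the below-KZ intersection is V = (31.87, -34.75). W is the foot of the tangent from V: W = (49.18, -4.208).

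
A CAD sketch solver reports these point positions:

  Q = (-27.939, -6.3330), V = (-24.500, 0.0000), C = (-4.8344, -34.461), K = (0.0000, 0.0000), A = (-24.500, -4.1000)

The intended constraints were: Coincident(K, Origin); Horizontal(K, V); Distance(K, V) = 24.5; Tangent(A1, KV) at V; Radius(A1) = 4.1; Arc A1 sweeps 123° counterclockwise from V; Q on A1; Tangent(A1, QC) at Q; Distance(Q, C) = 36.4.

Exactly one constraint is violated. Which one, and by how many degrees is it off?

Tangent(A1, QC) at Q — off by 6.40°.

K = (0.00, 0.00) ✓; K.y = 0.00, V.y = 0.00 ✓; |KV| = 24.50 ✓; ∠(AV, VK) = 90.00° ✓; |AV| = 4.100 ✓; bearing(A→Q) − bearing(A→V) = 123.0° ✓; |AQ| = 4.100 ✓; ∠(AQ, QC) = 83.60° ✗; |QC| = 36.40 ✓.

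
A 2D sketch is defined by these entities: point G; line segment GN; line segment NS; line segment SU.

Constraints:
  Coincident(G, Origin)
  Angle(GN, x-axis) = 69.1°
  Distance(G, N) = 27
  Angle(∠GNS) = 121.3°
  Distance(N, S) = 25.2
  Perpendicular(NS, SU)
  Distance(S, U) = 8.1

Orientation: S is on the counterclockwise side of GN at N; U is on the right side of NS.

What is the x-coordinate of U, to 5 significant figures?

0.58692

G is at the origin; GN runs at 69.1° with length 27.0, so N = 27.0·(cos 69.1°, sin 69.1°) = (9.6319, 25.224). ∠GNS = 121.3°, so NS runs at 69.1° + (180° − 121.3°) = 127.80° from the x-axis; with |NS| = 25.2, S = N + 25.2·(cos 127.80°, sin 127.80°) = (-5.8133, 45.135). NS ⟂ SU; with |SU| = 8.1 on the right of NS, U = S + 8.1·(0.79016, 0.61291) = (0.58692, 50.100). So U.x = 0.58692.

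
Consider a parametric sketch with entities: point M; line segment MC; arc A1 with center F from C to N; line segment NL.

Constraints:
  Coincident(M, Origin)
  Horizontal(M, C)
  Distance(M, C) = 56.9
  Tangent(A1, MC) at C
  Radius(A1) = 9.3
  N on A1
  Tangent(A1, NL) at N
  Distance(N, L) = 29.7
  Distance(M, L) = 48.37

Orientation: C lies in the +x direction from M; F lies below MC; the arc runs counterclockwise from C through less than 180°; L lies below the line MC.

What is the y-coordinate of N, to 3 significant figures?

-5.39

M is at the origin; MC is horizontal with |MC| = 56.9 and C on the +x side, so C = (56.9, 0.00). A1 meets MC tangentially, so FC is at right angles to MC, so F = C + (0, -9.3) = (56.9, -9.30). Since FN ⟂ NL (tangency), |FL| = √(9.3² + 29.7²) = 31.1 regardless of where N sits on A1. So L lies on both circle(M, 48.37) and circle(F, 31.1); the below-MC intersection is L = (36.0, -32.3). N is the foot of the tangent from L: N = (48.5, -5.39).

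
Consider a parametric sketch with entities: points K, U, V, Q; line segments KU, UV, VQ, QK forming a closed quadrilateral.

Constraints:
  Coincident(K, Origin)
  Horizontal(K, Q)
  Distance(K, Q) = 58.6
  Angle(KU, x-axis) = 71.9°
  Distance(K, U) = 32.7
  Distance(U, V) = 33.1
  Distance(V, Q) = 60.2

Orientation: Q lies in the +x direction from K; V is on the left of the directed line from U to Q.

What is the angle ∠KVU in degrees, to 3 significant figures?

13.1°

Checks: |UV| = 33.10 ✓; |VQ| = 60.20 ✓.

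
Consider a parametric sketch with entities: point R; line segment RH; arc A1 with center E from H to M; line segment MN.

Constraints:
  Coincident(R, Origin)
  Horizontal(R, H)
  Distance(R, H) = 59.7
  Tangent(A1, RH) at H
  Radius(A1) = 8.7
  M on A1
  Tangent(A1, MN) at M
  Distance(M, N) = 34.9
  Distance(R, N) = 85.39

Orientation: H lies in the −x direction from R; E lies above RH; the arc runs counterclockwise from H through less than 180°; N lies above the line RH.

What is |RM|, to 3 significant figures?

54.8

Checks: |EM| = 8.700 ✓; ∠(EM, MN) = 90.00° ✓; |MN| = 34.90 ✓; |RN| = 85.39 ✓.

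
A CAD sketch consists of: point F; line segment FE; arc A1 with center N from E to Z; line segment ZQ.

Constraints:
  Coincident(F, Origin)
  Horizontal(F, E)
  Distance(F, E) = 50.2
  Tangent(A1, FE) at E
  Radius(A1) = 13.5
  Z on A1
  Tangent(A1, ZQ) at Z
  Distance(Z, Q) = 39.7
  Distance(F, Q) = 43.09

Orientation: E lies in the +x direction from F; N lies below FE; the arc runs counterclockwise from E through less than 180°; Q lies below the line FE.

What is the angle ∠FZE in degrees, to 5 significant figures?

142.47°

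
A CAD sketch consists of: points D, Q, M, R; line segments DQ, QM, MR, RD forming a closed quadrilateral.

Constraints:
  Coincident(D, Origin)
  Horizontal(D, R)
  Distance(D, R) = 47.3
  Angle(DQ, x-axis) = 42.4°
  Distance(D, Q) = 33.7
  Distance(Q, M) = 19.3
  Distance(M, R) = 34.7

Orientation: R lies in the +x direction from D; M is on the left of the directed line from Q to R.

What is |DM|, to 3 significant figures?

52.9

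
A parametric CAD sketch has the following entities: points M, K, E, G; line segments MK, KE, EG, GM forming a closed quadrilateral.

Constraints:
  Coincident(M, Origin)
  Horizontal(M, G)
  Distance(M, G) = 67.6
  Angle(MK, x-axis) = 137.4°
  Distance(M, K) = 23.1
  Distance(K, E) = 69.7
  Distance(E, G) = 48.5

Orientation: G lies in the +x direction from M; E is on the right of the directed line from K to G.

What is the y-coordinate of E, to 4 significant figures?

-33.45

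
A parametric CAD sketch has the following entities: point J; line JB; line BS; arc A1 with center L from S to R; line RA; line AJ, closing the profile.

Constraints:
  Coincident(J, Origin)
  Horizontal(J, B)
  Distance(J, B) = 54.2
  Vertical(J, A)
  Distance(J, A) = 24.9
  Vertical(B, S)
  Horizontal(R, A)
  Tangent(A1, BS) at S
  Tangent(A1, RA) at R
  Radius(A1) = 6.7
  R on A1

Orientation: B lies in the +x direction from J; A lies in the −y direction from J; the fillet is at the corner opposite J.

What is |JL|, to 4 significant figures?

50.87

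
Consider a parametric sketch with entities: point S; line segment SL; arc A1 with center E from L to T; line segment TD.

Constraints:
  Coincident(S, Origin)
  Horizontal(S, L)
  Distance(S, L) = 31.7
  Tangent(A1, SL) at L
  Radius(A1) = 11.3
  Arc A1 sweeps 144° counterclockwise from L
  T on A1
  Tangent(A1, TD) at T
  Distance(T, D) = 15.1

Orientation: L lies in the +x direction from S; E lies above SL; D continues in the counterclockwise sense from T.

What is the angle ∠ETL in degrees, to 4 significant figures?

18.00°

A1 meets SL tangentially, so EL is at right angles to SL, so E = L + (0, 11.3) = (31.70, 11.30). On A1, L sits at bearing -90° from E; a 144° counterclockwise sweep puts T at bearing 54°, so T = E + 11.3·(cos 54°, sin 54°) = (38.34, 20.44). Then cos ∠ETL = TE·TL / (|TE||TL|), giving 18.00°.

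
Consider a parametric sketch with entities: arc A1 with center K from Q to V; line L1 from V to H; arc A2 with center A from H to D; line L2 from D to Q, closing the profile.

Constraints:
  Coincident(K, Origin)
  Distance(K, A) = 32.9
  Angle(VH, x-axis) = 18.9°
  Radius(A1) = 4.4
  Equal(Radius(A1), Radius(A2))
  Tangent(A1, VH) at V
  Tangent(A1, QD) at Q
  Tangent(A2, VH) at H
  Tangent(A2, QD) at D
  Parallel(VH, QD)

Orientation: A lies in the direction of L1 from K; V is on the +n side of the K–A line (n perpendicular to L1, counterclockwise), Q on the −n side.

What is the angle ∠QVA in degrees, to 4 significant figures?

82.38°

K is at the origin and A lies 32.9 along u from K, so A = 32.9·u = (31.13, 10.66). Tangency of A1 to both parallel lines with radius 4.4 puts V and Q at K ± 4.4·n: V = (-1.425, 4.163), Q = (1.425, -4.163). Then cos ∠QVA = VQ·VA / (|VQ||VA|), giving 82.38°.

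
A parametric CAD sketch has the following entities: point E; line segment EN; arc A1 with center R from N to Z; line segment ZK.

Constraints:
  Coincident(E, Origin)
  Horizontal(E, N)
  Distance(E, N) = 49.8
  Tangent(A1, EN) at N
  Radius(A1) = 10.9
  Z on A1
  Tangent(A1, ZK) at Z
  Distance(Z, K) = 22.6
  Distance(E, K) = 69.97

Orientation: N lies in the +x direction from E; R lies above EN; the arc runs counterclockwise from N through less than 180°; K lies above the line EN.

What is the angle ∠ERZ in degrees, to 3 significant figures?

165°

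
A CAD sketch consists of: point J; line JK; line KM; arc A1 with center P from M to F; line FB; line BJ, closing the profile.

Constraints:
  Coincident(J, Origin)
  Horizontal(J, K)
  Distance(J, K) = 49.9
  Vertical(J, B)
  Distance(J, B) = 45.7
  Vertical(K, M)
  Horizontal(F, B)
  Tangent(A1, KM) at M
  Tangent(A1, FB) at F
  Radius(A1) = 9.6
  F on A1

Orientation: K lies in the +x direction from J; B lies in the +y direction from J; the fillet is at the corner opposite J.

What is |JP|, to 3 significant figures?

54.1

J and B share the same x with |JB| = 45.7 and B on the +y side, so B = (0.00, 45.7). The virtual corner opposite J is at (49.9, 45.7). The tangent condition forces PM to be normal to KM and the tangent condition forces PF to be normal to FB, with radius 9.6, so the center P sits 9.6 in from both sides at P = (40.3, 36.1). Then |JP| = |P − J| = 54.1.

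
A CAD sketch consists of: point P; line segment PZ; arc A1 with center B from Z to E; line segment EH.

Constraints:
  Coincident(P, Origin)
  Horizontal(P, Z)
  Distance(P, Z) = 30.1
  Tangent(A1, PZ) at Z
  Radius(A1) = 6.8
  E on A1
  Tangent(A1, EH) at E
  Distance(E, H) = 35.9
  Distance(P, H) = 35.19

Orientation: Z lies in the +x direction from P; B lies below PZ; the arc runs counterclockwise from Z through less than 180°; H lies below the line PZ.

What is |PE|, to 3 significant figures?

24.4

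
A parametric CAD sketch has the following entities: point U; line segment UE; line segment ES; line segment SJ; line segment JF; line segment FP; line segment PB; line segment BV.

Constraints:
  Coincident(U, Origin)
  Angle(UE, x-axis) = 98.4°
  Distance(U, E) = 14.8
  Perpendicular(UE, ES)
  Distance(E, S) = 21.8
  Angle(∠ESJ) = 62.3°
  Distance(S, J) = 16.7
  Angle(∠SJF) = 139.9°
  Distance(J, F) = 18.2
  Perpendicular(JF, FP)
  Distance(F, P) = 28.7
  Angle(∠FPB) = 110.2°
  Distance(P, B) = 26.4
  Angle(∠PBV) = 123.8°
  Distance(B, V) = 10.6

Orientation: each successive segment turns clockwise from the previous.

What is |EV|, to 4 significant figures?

25.84

U is at the origin; UE runs at 98.4° with length 14.8, so E = (-2.162, 14.64). The perpendicularity gives ES at right angles to UE, so ES runs at 8.400°; with |ES| = 21.8, S = (19.40, 17.83). ∠ESJ = 62.3° gives SJ at -109.3° from the x-axis; with |SJ| = 16.7, J = (13.88, 2.064). ∠SJF = 139.9° gives JF at -149.4° from the x-axis; with |JF| = 18.2, F = (-1.781, -7.200). JF ⟂ FP, so FP runs at 120.6°; with |FP| = 28.7, P = (-16.39, 17.50). ∠FPB = 110.2° gives PB at 50.80° from the x-axis; with |PB| = 26.4, B = (0.2951, 37.96). ∠PBV = 123.8° gives BV at -5.400° from the x-axis; with |BV| = 10.6, V = (10.85, 36.96). Then |EV| = |V − E| = 25.84.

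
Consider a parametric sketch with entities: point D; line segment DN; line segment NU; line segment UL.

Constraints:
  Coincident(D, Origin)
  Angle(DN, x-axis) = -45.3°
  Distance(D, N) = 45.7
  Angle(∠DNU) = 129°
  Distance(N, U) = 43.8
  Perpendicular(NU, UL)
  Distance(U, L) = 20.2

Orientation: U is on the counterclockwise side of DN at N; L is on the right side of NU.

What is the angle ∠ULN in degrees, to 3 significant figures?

65.2°

D is at the origin; DN runs at -45.3° with length 45.7, so N = 45.7·(cos -45.3°, sin -45.3°) = (32.1, -32.5). ∠DNU = 129.0°, so NU runs at -45.3° + (180° − 129.0°) = 5.70° from the x-axis; with |NU| = 43.8, U = N + 43.8·(cos 5.70°, sin 5.70°) = (75.7, -28.1). NU ⟂ UL; with |UL| = 20.2 on the right of NU, L = U + 20.2·(0.0993, -0.995) = (77.7, -48.2). Then cos ∠ULN = LU·LN / (|LU||LN|), giving 65.2°.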